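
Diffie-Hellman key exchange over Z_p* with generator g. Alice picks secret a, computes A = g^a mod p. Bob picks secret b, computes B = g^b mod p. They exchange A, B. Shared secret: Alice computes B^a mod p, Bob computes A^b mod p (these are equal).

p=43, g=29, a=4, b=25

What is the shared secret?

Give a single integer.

A = 29^4 mod 43  (bits of 4 = 100)
  bit 0 = 1: r = r^2 * 29 mod 43 = 1^2 * 29 = 1*29 = 29
  bit 1 = 0: r = r^2 mod 43 = 29^2 = 24
  bit 2 = 0: r = r^2 mod 43 = 24^2 = 17
  -> A = 17
B = 29^25 mod 43  (bits of 25 = 11001)
  bit 0 = 1: r = r^2 * 29 mod 43 = 1^2 * 29 = 1*29 = 29
  bit 1 = 1: r = r^2 * 29 mod 43 = 29^2 * 29 = 24*29 = 8
  bit 2 = 0: r = r^2 mod 43 = 8^2 = 21
  bit 3 = 0: r = r^2 mod 43 = 21^2 = 11
  bit 4 = 1: r = r^2 * 29 mod 43 = 11^2 * 29 = 35*29 = 26
  -> B = 26
s = B^a = 26^4 mod 43  (bits of 4 = 100)
  bit 0 = 1: r = r^2 * 26 mod 43 = 1^2 * 26 = 1*26 = 26
  bit 1 = 0: r = r^2 mod 43 = 26^2 = 31
  bit 2 = 0: r = r^2 mod 43 = 31^2 = 15
  -> s = B^a = 15

Answer: 15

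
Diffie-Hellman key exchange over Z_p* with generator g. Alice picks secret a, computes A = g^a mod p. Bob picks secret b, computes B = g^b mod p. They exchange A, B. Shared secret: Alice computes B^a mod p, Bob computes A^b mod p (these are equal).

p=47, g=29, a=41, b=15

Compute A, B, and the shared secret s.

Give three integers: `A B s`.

A = 29^41 mod 47  (bits of 41 = 101001)
  bit 0 = 1: r = r^2 * 29 mod 47 = 1^2 * 29 = 1*29 = 29
  bit 1 = 0: r = r^2 mod 47 = 29^2 = 42
  bit 2 = 1: r = r^2 * 29 mod 47 = 42^2 * 29 = 25*29 = 20
  bit 3 = 0: r = r^2 mod 47 = 20^2 = 24
  bit 4 = 0: r = r^2 mod 47 = 24^2 = 12
  bit 5 = 1: r = r^2 * 29 mod 47 = 12^2 * 29 = 3*29 = 40
  -> A = 40
B = 29^15 mod 47  (bits of 15 = 1111)
  bit 0 = 1: r = r^2 * 29 mod 47 = 1^2 * 29 = 1*29 = 29
  bit 1 = 1: r = r^2 * 29 mod 47 = 29^2 * 29 = 42*29 = 43
  bit 2 = 1: r = r^2 * 29 mod 47 = 43^2 * 29 = 16*29 = 41
  bit 3 = 1: r = r^2 * 29 mod 47 = 41^2 * 29 = 36*29 = 10
  -> B = 10
s = B^a = 10^41 mod 47  (bits of 41 = 101001)
  bit 0 = 1: r = r^2 * 10 mod 47 = 1^2 * 10 = 1*10 = 10
  bit 1 = 0: r = r^2 mod 47 = 10^2 = 6
  bit 2 = 1: r = r^2 * 10 mod 47 = 6^2 * 10 = 36*10 = 31
  bit 3 = 0: r = r^2 mod 47 = 31^2 = 21
  bit 4 = 0: r = r^2 mod 47 = 21^2 = 18
  bit 5 = 1: r = r^2 * 10 mod 47 = 18^2 * 10 = 42*10 = 44
  -> s = B^a = 44

Answer: 40 10 44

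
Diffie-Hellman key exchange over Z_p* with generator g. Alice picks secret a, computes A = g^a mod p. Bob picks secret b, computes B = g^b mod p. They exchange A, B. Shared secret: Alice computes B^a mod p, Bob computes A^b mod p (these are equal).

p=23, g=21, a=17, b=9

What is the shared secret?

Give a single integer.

A = 21^17 mod 23  (bits of 17 = 10001)
  bit 0 = 1: r = r^2 * 21 mod 23 = 1^2 * 21 = 1*21 = 21
  bit 1 = 0: r = r^2 mod 23 = 21^2 = 4
  bit 2 = 0: r = r^2 mod 23 = 4^2 = 16
  bit 3 = 0: r = r^2 mod 23 = 16^2 = 3
  bit 4 = 1: r = r^2 * 21 mod 23 = 3^2 * 21 = 9*21 = 5
  -> A = 5
B = 21^9 mod 23  (bits of 9 = 1001)
  bit 0 = 1: r = r^2 * 21 mod 23 = 1^2 * 21 = 1*21 = 21
  bit 1 = 0: r = r^2 mod 23 = 21^2 = 4
  bit 2 = 0: r = r^2 mod 23 = 4^2 = 16
  bit 3 = 1: r = r^2 * 21 mod 23 = 16^2 * 21 = 3*21 = 17
  -> B = 17
s = B^a = 17^17 mod 23  (bits of 17 = 10001)
  bit 0 = 1: r = r^2 * 17 mod 23 = 1^2 * 17 = 1*17 = 17
  bit 1 = 0: r = r^2 mod 23 = 17^2 = 13
  bit 2 = 0: r = r^2 mod 23 = 13^2 = 8
  bit 3 = 0: r = r^2 mod 23 = 8^2 = 18
  bit 4 = 1: r = r^2 * 17 mod 23 = 18^2 * 17 = 2*17 = 11
  -> s = B^a = 11

Answer: 11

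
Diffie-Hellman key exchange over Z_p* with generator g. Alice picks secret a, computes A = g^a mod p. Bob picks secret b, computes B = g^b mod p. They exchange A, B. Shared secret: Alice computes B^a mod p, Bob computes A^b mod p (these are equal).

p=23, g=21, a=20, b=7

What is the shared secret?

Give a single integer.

A = 21^20 mod 23  (bits of 20 = 10100)
  bit 0 = 1: r = r^2 * 21 mod 23 = 1^2 * 21 = 1*21 = 21
  bit 1 = 0: r = r^2 mod 23 = 21^2 = 4
  bit 2 = 1: r = r^2 * 21 mod 23 = 4^2 * 21 = 16*21 = 14
  bit 3 = 0: r = r^2 mod 23 = 14^2 = 12
  bit 4 = 0: r = r^2 mod 23 = 12^2 = 6
  -> A = 6
B = 21^7 mod 23  (bits of 7 = 111)
  bit 0 = 1: r = r^2 * 21 mod 23 = 1^2 * 21 = 1*21 = 21
  bit 1 = 1: r = r^2 * 21 mod 23 = 21^2 * 21 = 4*21 = 15
  bit 2 = 1: r = r^2 * 21 mod 23 = 15^2 * 21 = 18*21 = 10
  -> B = 10
s = B^a = 10^20 mod 23  (bits of 20 = 10100)
  bit 0 = 1: r = r^2 * 10 mod 23 = 1^2 * 10 = 1*10 = 10
  bit 1 = 0: r = r^2 mod 23 = 10^2 = 8
  bit 2 = 1: r = r^2 * 10 mod 23 = 8^2 * 10 = 18*10 = 19
  bit 3 = 0: r = r^2 mod 23 = 19^2 = 16
  bit 4 = 0: r = r^2 mod 23 = 16^2 = 3
  -> s = B^a = 3

Answer: 3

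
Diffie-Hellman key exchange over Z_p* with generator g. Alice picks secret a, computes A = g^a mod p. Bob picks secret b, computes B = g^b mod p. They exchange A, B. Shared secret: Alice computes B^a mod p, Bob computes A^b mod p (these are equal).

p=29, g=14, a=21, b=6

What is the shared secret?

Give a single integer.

A = 14^21 mod 29  (bits of 21 = 10101)
  bit 0 = 1: r = r^2 * 14 mod 29 = 1^2 * 14 = 1*14 = 14
  bit 1 = 0: r = r^2 mod 29 = 14^2 = 22
  bit 2 = 1: r = r^2 * 14 mod 29 = 22^2 * 14 = 20*14 = 19
  bit 3 = 0: r = r^2 mod 29 = 19^2 = 13
  bit 4 = 1: r = r^2 * 14 mod 29 = 13^2 * 14 = 24*14 = 17
  -> A = 17
B = 14^6 mod 29  (bits of 6 = 110)
  bit 0 = 1: r = r^2 * 14 mod 29 = 1^2 * 14 = 1*14 = 14
  bit 1 = 1: r = r^2 * 14 mod 29 = 14^2 * 14 = 22*14 = 18
  bit 2 = 0: r = r^2 mod 29 = 18^2 = 5
  -> B = 5
s = B^a = 5^21 mod 29  (bits of 21 = 10101)
  bit 0 = 1: r = r^2 * 5 mod 29 = 1^2 * 5 = 1*5 = 5
  bit 1 = 0: r = r^2 mod 29 = 5^2 = 25
  bit 2 = 1: r = r^2 * 5 mod 29 = 25^2 * 5 = 16*5 = 22
  bit 3 = 0: r = r^2 mod 29 = 22^2 = 20
  bit 4 = 1: r = r^2 * 5 mod 29 = 20^2 * 5 = 23*5 = 28
  -> s = B^a = 28

Answer: 28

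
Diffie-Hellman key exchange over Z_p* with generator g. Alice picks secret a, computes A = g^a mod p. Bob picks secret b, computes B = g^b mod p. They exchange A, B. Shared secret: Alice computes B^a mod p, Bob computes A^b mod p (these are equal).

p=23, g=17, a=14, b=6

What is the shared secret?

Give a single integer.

Answer: 3

Derivation:
A = 17^14 mod 23  (bits of 14 = 1110)
  bit 0 = 1: r = r^2 * 17 mod 23 = 1^2 * 17 = 1*17 = 17
  bit 1 = 1: r = r^2 * 17 mod 23 = 17^2 * 17 = 13*17 = 14
  bit 2 = 1: r = r^2 * 17 mod 23 = 14^2 * 17 = 12*17 = 20
  bit 3 = 0: r = r^2 mod 23 = 20^2 = 9
  -> A = 9
B = 17^6 mod 23  (bits of 6 = 110)
  bit 0 = 1: r = r^2 * 17 mod 23 = 1^2 * 17 = 1*17 = 17
  bit 1 = 1: r = r^2 * 17 mod 23 = 17^2 * 17 = 13*17 = 14
  bit 2 = 0: r = r^2 mod 23 = 14^2 = 12
  -> B = 12
s = B^a = 12^14 mod 23  (bits of 14 = 1110)
  bit 0 = 1: r = r^2 * 12 mod 23 = 1^2 * 12 = 1*12 = 12
  bit 1 = 1: r = r^2 * 12 mod 23 = 12^2 * 12 = 6*12 = 3
  bit 2 = 1: r = r^2 * 12 mod 23 = 3^2 * 12 = 9*12 = 16
  bit 3 = 0: r = r^2 mod 23 = 16^2 = 3
  -> s = B^a = 3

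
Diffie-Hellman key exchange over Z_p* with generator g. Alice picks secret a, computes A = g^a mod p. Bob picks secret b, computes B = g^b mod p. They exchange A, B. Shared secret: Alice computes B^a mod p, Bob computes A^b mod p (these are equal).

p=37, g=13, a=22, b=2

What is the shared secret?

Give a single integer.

Answer: 9

Derivation:
A = 13^22 mod 37  (bits of 22 = 10110)
  bit 0 = 1: r = r^2 * 13 mod 37 = 1^2 * 13 = 1*13 = 13
  bit 1 = 0: r = r^2 mod 37 = 13^2 = 21
  bit 2 = 1: r = r^2 * 13 mod 37 = 21^2 * 13 = 34*13 = 35
  bit 3 = 1: r = r^2 * 13 mod 37 = 35^2 * 13 = 4*13 = 15
  bit 4 = 0: r = r^2 mod 37 = 15^2 = 3
  -> A = 3
B = 13^2 mod 37  (bits of 2 = 10)
  bit 0 = 1: r = r^2 * 13 mod 37 = 1^2 * 13 = 1*13 = 13
  bit 1 = 0: r = r^2 mod 37 = 13^2 = 21
  -> B = 21
s = B^a = 21^22 mod 37  (bits of 22 = 10110)
  bit 0 = 1: r = r^2 * 21 mod 37 = 1^2 * 21 = 1*21 = 21
  bit 1 = 0: r = r^2 mod 37 = 21^2 = 34
  bit 2 = 1: r = r^2 * 21 mod 37 = 34^2 * 21 = 9*21 = 4
  bit 3 = 1: r = r^2 * 21 mod 37 = 4^2 * 21 = 16*21 = 3
  bit 4 = 0: r = r^2 mod 37 = 3^2 = 9
  -> s = B^a = 9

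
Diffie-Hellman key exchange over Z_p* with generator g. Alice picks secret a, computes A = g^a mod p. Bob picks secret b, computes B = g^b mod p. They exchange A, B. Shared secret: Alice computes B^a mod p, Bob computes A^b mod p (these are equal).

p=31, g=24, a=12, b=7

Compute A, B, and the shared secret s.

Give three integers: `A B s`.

Answer: 16 3 8

Derivation:
A = 24^12 mod 31  (bits of 12 = 1100)
  bit 0 = 1: r = r^2 * 24 mod 31 = 1^2 * 24 = 1*24 = 24
  bit 1 = 1: r = r^2 * 24 mod 31 = 24^2 * 24 = 18*24 = 29
  bit 2 = 0: r = r^2 mod 31 = 29^2 = 4
  bit 3 = 0: r = r^2 mod 31 = 4^2 = 16
  -> A = 16
B = 24^7 mod 31  (bits of 7 = 111)
  bit 0 = 1: r = r^2 * 24 mod 31 = 1^2 * 24 = 1*24 = 24
  bit 1 = 1: r = r^2 * 24 mod 31 = 24^2 * 24 = 18*24 = 29
  bit 2 = 1: r = r^2 * 24 mod 31 = 29^2 * 24 = 4*24 = 3
  -> B = 3
s = B^a = 3^12 mod 31  (bits of 12 = 1100)
  bit 0 = 1: r = r^2 * 3 mod 31 = 1^2 * 3 = 1*3 = 3
  bit 1 = 1: r = r^2 * 3 mod 31 = 3^2 * 3 = 9*3 = 27
  bit 2 = 0: r = r^2 mod 31 = 27^2 = 16
  bit 3 = 0: r = r^2 mod 31 = 16^2 = 8
  -> s = B^a = 8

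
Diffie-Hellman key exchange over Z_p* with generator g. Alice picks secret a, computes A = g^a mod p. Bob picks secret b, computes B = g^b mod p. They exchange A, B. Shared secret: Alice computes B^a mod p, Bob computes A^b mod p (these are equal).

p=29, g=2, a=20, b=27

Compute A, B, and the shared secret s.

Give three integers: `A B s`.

A = 2^20 mod 29  (bits of 20 = 10100)
  bit 0 = 1: r = r^2 * 2 mod 29 = 1^2 * 2 = 1*2 = 2
  bit 1 = 0: r = r^2 mod 29 = 2^2 = 4
  bit 2 = 1: r = r^2 * 2 mod 29 = 4^2 * 2 = 16*2 = 3
  bit 3 = 0: r = r^2 mod 29 = 3^2 = 9
  bit 4 = 0: r = r^2 mod 29 = 9^2 = 23
  -> A = 23
B = 2^27 mod 29  (bits of 27 = 11011)
  bit 0 = 1: r = r^2 * 2 mod 29 = 1^2 * 2 = 1*2 = 2
  bit 1 = 1: r = r^2 * 2 mod 29 = 2^2 * 2 = 4*2 = 8
  bit 2 = 0: r = r^2 mod 29 = 8^2 = 6
  bit 3 = 1: r = r^2 * 2 mod 29 = 6^2 * 2 = 7*2 = 14
  bit 4 = 1: r = r^2 * 2 mod 29 = 14^2 * 2 = 22*2 = 15
  -> B = 15
s = B^a = 15^20 mod 29  (bits of 20 = 10100)
  bit 0 = 1: r = r^2 * 15 mod 29 = 1^2 * 15 = 1*15 = 15
  bit 1 = 0: r = r^2 mod 29 = 15^2 = 22
  bit 2 = 1: r = r^2 * 15 mod 29 = 22^2 * 15 = 20*15 = 10
  bit 3 = 0: r = r^2 mod 29 = 10^2 = 13
  bit 4 = 0: r = r^2 mod 29 = 13^2 = 24
  -> s = B^a = 24

Answer: 23 15 24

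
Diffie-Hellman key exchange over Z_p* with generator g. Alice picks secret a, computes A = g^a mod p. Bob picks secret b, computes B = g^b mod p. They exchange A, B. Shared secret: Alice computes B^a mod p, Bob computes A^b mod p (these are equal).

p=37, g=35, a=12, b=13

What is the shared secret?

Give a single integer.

A = 35^12 mod 37  (bits of 12 = 1100)
  bit 0 = 1: r = r^2 * 35 mod 37 = 1^2 * 35 = 1*35 = 35
  bit 1 = 1: r = r^2 * 35 mod 37 = 35^2 * 35 = 4*35 = 29
  bit 2 = 0: r = r^2 mod 37 = 29^2 = 27
  bit 3 = 0: r = r^2 mod 37 = 27^2 = 26
  -> A = 26
B = 35^13 mod 37  (bits of 13 = 1101)
  bit 0 = 1: r = r^2 * 35 mod 37 = 1^2 * 35 = 1*35 = 35
  bit 1 = 1: r = r^2 * 35 mod 37 = 35^2 * 35 = 4*35 = 29
  bit 2 = 0: r = r^2 mod 37 = 29^2 = 27
  bit 3 = 1: r = r^2 * 35 mod 37 = 27^2 * 35 = 26*35 = 22
  -> B = 22
s = B^a = 22^12 mod 37  (bits of 12 = 1100)
  bit 0 = 1: r = r^2 * 22 mod 37 = 1^2 * 22 = 1*22 = 22
  bit 1 = 1: r = r^2 * 22 mod 37 = 22^2 * 22 = 3*22 = 29
  bit 2 = 0: r = r^2 mod 37 = 29^2 = 27
  bit 3 = 0: r = r^2 mod 37 = 27^2 = 26
  -> s = B^a = 26

Answer: 26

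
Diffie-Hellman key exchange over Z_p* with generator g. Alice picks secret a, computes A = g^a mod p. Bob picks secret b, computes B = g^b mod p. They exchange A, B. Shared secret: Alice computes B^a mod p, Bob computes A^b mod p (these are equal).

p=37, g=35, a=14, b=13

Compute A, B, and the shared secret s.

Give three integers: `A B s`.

A = 35^14 mod 37  (bits of 14 = 1110)
  bit 0 = 1: r = r^2 * 35 mod 37 = 1^2 * 35 = 1*35 = 35
  bit 1 = 1: r = r^2 * 35 mod 37 = 35^2 * 35 = 4*35 = 29
  bit 2 = 1: r = r^2 * 35 mod 37 = 29^2 * 35 = 27*35 = 20
  bit 3 = 0: r = r^2 mod 37 = 20^2 = 30
  -> A = 30
B = 35^13 mod 37  (bits of 13 = 1101)
  bit 0 = 1: r = r^2 * 35 mod 37 = 1^2 * 35 = 1*35 = 35
  bit 1 = 1: r = r^2 * 35 mod 37 = 35^2 * 35 = 4*35 = 29
  bit 2 = 0: r = r^2 mod 37 = 29^2 = 27
  bit 3 = 1: r = r^2 * 35 mod 37 = 27^2 * 35 = 26*35 = 22
  -> B = 22
s = B^a = 22^14 mod 37  (bits of 14 = 1110)
  bit 0 = 1: r = r^2 * 22 mod 37 = 1^2 * 22 = 1*22 = 22
  bit 1 = 1: r = r^2 * 22 mod 37 = 22^2 * 22 = 3*22 = 29
  bit 2 = 1: r = r^2 * 22 mod 37 = 29^2 * 22 = 27*22 = 2
  bit 3 = 0: r = r^2 mod 37 = 2^2 = 4
  -> s = B^a = 4

Answer: 30 22 4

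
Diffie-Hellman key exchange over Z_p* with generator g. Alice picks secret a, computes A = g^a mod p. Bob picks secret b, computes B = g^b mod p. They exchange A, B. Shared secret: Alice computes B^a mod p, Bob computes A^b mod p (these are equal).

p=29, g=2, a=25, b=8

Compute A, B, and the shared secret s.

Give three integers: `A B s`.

Answer: 11 24 16

Derivation:
A = 2^25 mod 29  (bits of 25 = 11001)
  bit 0 = 1: r = r^2 * 2 mod 29 = 1^2 * 2 = 1*2 = 2
  bit 1 = 1: r = r^2 * 2 mod 29 = 2^2 * 2 = 4*2 = 8
  bit 2 = 0: r = r^2 mod 29 = 8^2 = 6
  bit 3 = 0: r = r^2 mod 29 = 6^2 = 7
  bit 4 = 1: r = r^2 * 2 mod 29 = 7^2 * 2 = 20*2 = 11
  -> A = 11
B = 2^8 mod 29  (bits of 8 = 1000)
  bit 0 = 1: r = r^2 * 2 mod 29 = 1^2 * 2 = 1*2 = 2
  bit 1 = 0: r = r^2 mod 29 = 2^2 = 4
  bit 2 = 0: r = r^2 mod 29 = 4^2 = 16
  bit 3 = 0: r = r^2 mod 29 = 16^2 = 24
  -> B = 24
s = B^a = 24^25 mod 29  (bits of 25 = 11001)
  bit 0 = 1: r = r^2 * 24 mod 29 = 1^2 * 24 = 1*24 = 24
  bit 1 = 1: r = r^2 * 24 mod 29 = 24^2 * 24 = 25*24 = 20
  bit 2 = 0: r = r^2 mod 29 = 20^2 = 23
  bit 3 = 0: r = r^2 mod 29 = 23^2 = 7
  bit 4 = 1: r = r^2 * 24 mod 29 = 7^2 * 24 = 20*24 = 16
  -> s = B^a = 16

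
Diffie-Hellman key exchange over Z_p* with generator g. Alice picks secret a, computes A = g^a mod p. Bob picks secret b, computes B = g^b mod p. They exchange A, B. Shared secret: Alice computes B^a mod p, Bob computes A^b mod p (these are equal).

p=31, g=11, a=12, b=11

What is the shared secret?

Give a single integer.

A = 11^12 mod 31  (bits of 12 = 1100)
  bit 0 = 1: r = r^2 * 11 mod 31 = 1^2 * 11 = 1*11 = 11
  bit 1 = 1: r = r^2 * 11 mod 31 = 11^2 * 11 = 28*11 = 29
  bit 2 = 0: r = r^2 mod 31 = 29^2 = 4
  bit 3 = 0: r = r^2 mod 31 = 4^2 = 16
  -> A = 16
B = 11^11 mod 31  (bits of 11 = 1011)
  bit 0 = 1: r = r^2 * 11 mod 31 = 1^2 * 11 = 1*11 = 11
  bit 1 = 0: r = r^2 mod 31 = 11^2 = 28
  bit 2 = 1: r = r^2 * 11 mod 31 = 28^2 * 11 = 9*11 = 6
  bit 3 = 1: r = r^2 * 11 mod 31 = 6^2 * 11 = 5*11 = 24
  -> B = 24
s = B^a = 24^12 mod 31  (bits of 12 = 1100)
  bit 0 = 1: r = r^2 * 24 mod 31 = 1^2 * 24 = 1*24 = 24
  bit 1 = 1: r = r^2 * 24 mod 31 = 24^2 * 24 = 18*24 = 29
  bit 2 = 0: r = r^2 mod 31 = 29^2 = 4
  bit 3 = 0: r = r^2 mod 31 = 4^2 = 16
  -> s = B^a = 16

Answer: 16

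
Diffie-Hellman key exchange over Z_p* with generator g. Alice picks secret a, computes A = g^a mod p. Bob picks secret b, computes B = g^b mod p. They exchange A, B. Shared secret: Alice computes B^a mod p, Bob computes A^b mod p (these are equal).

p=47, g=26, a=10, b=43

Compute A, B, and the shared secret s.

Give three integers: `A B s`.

Answer: 27 23 14

Derivation:
A = 26^10 mod 47  (bits of 10 = 1010)
  bit 0 = 1: r = r^2 * 26 mod 47 = 1^2 * 26 = 1*26 = 26
  bit 1 = 0: r = r^2 mod 47 = 26^2 = 18
  bit 2 = 1: r = r^2 * 26 mod 47 = 18^2 * 26 = 42*26 = 11
  bit 3 = 0: r = r^2 mod 47 = 11^2 = 27
  -> A = 27
B = 26^43 mod 47  (bits of 43 = 101011)
  bit 0 = 1: r = r^2 * 26 mod 47 = 1^2 * 26 = 1*26 = 26
  bit 1 = 0: r = r^2 mod 47 = 26^2 = 18
  bit 2 = 1: r = r^2 * 26 mod 47 = 18^2 * 26 = 42*26 = 11
  bit 3 = 0: r = r^2 mod 47 = 11^2 = 27
  bit 4 = 1: r = r^2 * 26 mod 47 = 27^2 * 26 = 24*26 = 13
  bit 5 = 1: r = r^2 * 26 mod 47 = 13^2 * 26 = 28*26 = 23
  -> B = 23
s = B^a = 23^10 mod 47  (bits of 10 = 1010)
  bit 0 = 1: r = r^2 * 23 mod 47 = 1^2 * 23 = 1*23 = 23
  bit 1 = 0: r = r^2 mod 47 = 23^2 = 12
  bit 2 = 1: r = r^2 * 23 mod 47 = 12^2 * 23 = 3*23 = 22
  bit 3 = 0: r = r^2 mod 47 = 22^2 = 14
  -> s = B^a = 14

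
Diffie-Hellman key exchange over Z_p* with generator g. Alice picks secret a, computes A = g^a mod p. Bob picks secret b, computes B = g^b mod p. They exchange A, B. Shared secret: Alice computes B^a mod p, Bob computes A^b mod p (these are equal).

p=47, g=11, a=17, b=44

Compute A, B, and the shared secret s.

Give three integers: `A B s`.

Answer: 33 7 6

Derivation:
A = 11^17 mod 47  (bits of 17 = 10001)
  bit 0 = 1: r = r^2 * 11 mod 47 = 1^2 * 11 = 1*11 = 11
  bit 1 = 0: r = r^2 mod 47 = 11^2 = 27
  bit 2 = 0: r = r^2 mod 47 = 27^2 = 24
  bit 3 = 0: r = r^2 mod 47 = 24^2 = 12
  bit 4 = 1: r = r^2 * 11 mod 47 = 12^2 * 11 = 3*11 = 33
  -> A = 33
B = 11^44 mod 47  (bits of 44 = 101100)
  bit 0 = 1: r = r^2 * 11 mod 47 = 1^2 * 11 = 1*11 = 11
  bit 1 = 0: r = r^2 mod 47 = 11^2 = 27
  bit 2 = 1: r = r^2 * 11 mod 47 = 27^2 * 11 = 24*11 = 29
  bit 3 = 1: r = r^2 * 11 mod 47 = 29^2 * 11 = 42*11 = 39
  bit 4 = 0: r = r^2 mod 47 = 39^2 = 17
  bit 5 = 0: r = r^2 mod 47 = 17^2 = 7
  -> B = 7
s = B^a = 7^17 mod 47  (bits of 17 = 10001)
  bit 0 = 1: r = r^2 * 7 mod 47 = 1^2 * 7 = 1*7 = 7
  bit 1 = 0: r = r^2 mod 47 = 7^2 = 2
  bit 2 = 0: r = r^2 mod 47 = 2^2 = 4
  bit 3 = 0: r = r^2 mod 47 = 4^2 = 16
  bit 4 = 1: r = r^2 * 7 mod 47 = 16^2 * 7 = 21*7 = 6
  -> s = B^a = 6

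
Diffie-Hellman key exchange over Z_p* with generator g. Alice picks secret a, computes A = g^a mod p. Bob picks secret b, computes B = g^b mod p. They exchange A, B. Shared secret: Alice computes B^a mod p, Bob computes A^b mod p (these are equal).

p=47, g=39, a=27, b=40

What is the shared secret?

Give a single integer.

A = 39^27 mod 47  (bits of 27 = 11011)
  bit 0 = 1: r = r^2 * 39 mod 47 = 1^2 * 39 = 1*39 = 39
  bit 1 = 1: r = r^2 * 39 mod 47 = 39^2 * 39 = 17*39 = 5
  bit 2 = 0: r = r^2 mod 47 = 5^2 = 25
  bit 3 = 1: r = r^2 * 39 mod 47 = 25^2 * 39 = 14*39 = 29
  bit 4 = 1: r = r^2 * 39 mod 47 = 29^2 * 39 = 42*39 = 40
  -> A = 40
B = 39^40 mod 47  (bits of 40 = 101000)
  bit 0 = 1: r = r^2 * 39 mod 47 = 1^2 * 39 = 1*39 = 39
  bit 1 = 0: r = r^2 mod 47 = 39^2 = 17
  bit 2 = 1: r = r^2 * 39 mod 47 = 17^2 * 39 = 7*39 = 38
  bit 3 = 0: r = r^2 mod 47 = 38^2 = 34
  bit 4 = 0: r = r^2 mod 47 = 34^2 = 28
  bit 5 = 0: r = r^2 mod 47 = 28^2 = 32
  -> B = 32
s = B^a = 32^27 mod 47  (bits of 27 = 11011)
  bit 0 = 1: r = r^2 * 32 mod 47 = 1^2 * 32 = 1*32 = 32
  bit 1 = 1: r = r^2 * 32 mod 47 = 32^2 * 32 = 37*32 = 9
  bit 2 = 0: r = r^2 mod 47 = 9^2 = 34
  bit 3 = 1: r = r^2 * 32 mod 47 = 34^2 * 32 = 28*32 = 3
  bit 4 = 1: r = r^2 * 32 mod 47 = 3^2 * 32 = 9*32 = 6
  -> s = B^a = 6

Answer: 6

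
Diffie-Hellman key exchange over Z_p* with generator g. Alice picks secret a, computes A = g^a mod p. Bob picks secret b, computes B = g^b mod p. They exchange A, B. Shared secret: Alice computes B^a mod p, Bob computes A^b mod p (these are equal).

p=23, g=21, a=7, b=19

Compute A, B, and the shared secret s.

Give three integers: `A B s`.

Answer: 10 20 21

Derivation:
A = 21^7 mod 23  (bits of 7 = 111)
  bit 0 = 1: r = r^2 * 21 mod 23 = 1^2 * 21 = 1*21 = 21
  bit 1 = 1: r = r^2 * 21 mod 23 = 21^2 * 21 = 4*21 = 15
  bit 2 = 1: r = r^2 * 21 mod 23 = 15^2 * 21 = 18*21 = 10
  -> A = 10
B = 21^19 mod 23  (bits of 19 = 10011)
  bit 0 = 1: r = r^2 * 21 mod 23 = 1^2 * 21 = 1*21 = 21
  bit 1 = 0: r = r^2 mod 23 = 21^2 = 4
  bit 2 = 0: r = r^2 mod 23 = 4^2 = 16
  bit 3 = 1: r = r^2 * 21 mod 23 = 16^2 * 21 = 3*21 = 17
  bit 4 = 1: r = r^2 * 21 mod 23 = 17^2 * 21 = 13*21 = 20
  -> B = 20
s = B^a = 20^7 mod 23  (bits of 7 = 111)
  bit 0 = 1: r = r^2 * 20 mod 23 = 1^2 * 20 = 1*20 = 20
  bit 1 = 1: r = r^2 * 20 mod 23 = 20^2 * 20 = 9*20 = 19
  bit 2 = 1: r = r^2 * 20 mod 23 = 19^2 * 20 = 16*20 = 21
  -> s = B^a = 21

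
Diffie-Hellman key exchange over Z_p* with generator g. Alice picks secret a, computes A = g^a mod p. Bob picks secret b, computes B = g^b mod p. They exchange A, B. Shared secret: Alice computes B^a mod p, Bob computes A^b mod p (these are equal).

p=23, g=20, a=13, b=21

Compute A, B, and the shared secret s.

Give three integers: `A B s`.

Answer: 14 15 5

Derivation:
A = 20^13 mod 23  (bits of 13 = 1101)
  bit 0 = 1: r = r^2 * 20 mod 23 = 1^2 * 20 = 1*20 = 20
  bit 1 = 1: r = r^2 * 20 mod 23 = 20^2 * 20 = 9*20 = 19
  bit 2 = 0: r = r^2 mod 23 = 19^2 = 16
  bit 3 = 1: r = r^2 * 20 mod 23 = 16^2 * 20 = 3*20 = 14
  -> A = 14
B = 20^21 mod 23  (bits of 21 = 10101)
  bit 0 = 1: r = r^2 * 20 mod 23 = 1^2 * 20 = 1*20 = 20
  bit 1 = 0: r = r^2 mod 23 = 20^2 = 9
  bit 2 = 1: r = r^2 * 20 mod 23 = 9^2 * 20 = 12*20 = 10
  bit 3 = 0: r = r^2 mod 23 = 10^2 = 8
  bit 4 = 1: r = r^2 * 20 mod 23 = 8^2 * 20 = 18*20 = 15
  -> B = 15
s = B^a = 15^13 mod 23  (bits of 13 = 1101)
  bit 0 = 1: r = r^2 * 15 mod 23 = 1^2 * 15 = 1*15 = 15
  bit 1 = 1: r = r^2 * 15 mod 23 = 15^2 * 15 = 18*15 = 17
  bit 2 = 0: r = r^2 mod 23 = 17^2 = 13
  bit 3 = 1: r = r^2 * 15 mod 23 = 13^2 * 15 = 8*15 = 5
  -> s = B^a = 5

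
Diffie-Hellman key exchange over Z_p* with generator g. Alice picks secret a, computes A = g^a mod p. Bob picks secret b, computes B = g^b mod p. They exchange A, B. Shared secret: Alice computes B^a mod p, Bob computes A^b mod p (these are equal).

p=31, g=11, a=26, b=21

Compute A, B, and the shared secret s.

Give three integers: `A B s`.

Answer: 7 27 4

Derivation:
A = 11^26 mod 31  (bits of 26 = 11010)
  bit 0 = 1: r = r^2 * 11 mod 31 = 1^2 * 11 = 1*11 = 11
  bit 1 = 1: r = r^2 * 11 mod 31 = 11^2 * 11 = 28*11 = 29
  bit 2 = 0: r = r^2 mod 31 = 29^2 = 4
  bit 3 = 1: r = r^2 * 11 mod 31 = 4^2 * 11 = 16*11 = 21
  bit 4 = 0: r = r^2 mod 31 = 21^2 = 7
  -> A = 7
B = 11^21 mod 31  (bits of 21 = 10101)
  bit 0 = 1: r = r^2 * 11 mod 31 = 1^2 * 11 = 1*11 = 11
  bit 1 = 0: r = r^2 mod 31 = 11^2 = 28
  bit 2 = 1: r = r^2 * 11 mod 31 = 28^2 * 11 = 9*11 = 6
  bit 3 = 0: r = r^2 mod 31 = 6^2 = 5
  bit 4 = 1: r = r^2 * 11 mod 31 = 5^2 * 11 = 25*11 = 27
  -> B = 27
s = B^a = 27^26 mod 31  (bits of 26 = 11010)
  bit 0 = 1: r = r^2 * 27 mod 31 = 1^2 * 27 = 1*27 = 27
  bit 1 = 1: r = r^2 * 27 mod 31 = 27^2 * 27 = 16*27 = 29
  bit 2 = 0: r = r^2 mod 31 = 29^2 = 4
  bit 3 = 1: r = r^2 * 27 mod 31 = 4^2 * 27 = 16*27 = 29
  bit 4 = 0: r = r^2 mod 31 = 29^2 = 4
  -> s = B^a = 4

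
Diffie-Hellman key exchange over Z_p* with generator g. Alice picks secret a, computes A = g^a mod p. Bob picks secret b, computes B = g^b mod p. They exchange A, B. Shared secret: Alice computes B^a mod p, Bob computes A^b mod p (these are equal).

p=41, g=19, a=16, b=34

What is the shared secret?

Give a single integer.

A = 19^16 mod 41  (bits of 16 = 10000)
  bit 0 = 1: r = r^2 * 19 mod 41 = 1^2 * 19 = 1*19 = 19
  bit 1 = 0: r = r^2 mod 41 = 19^2 = 33
  bit 2 = 0: r = r^2 mod 41 = 33^2 = 23
  bit 3 = 0: r = r^2 mod 41 = 23^2 = 37
  bit 4 = 0: r = r^2 mod 41 = 37^2 = 16
  -> A = 16
B = 19^34 mod 41  (bits of 34 = 100010)
  bit 0 = 1: r = r^2 * 19 mod 41 = 1^2 * 19 = 1*19 = 19
  bit 1 = 0: r = r^2 mod 41 = 19^2 = 33
  bit 2 = 0: r = r^2 mod 41 = 33^2 = 23
  bit 3 = 0: r = r^2 mod 41 = 23^2 = 37
  bit 4 = 1: r = r^2 * 19 mod 41 = 37^2 * 19 = 16*19 = 17
  bit 5 = 0: r = r^2 mod 41 = 17^2 = 2
  -> B = 2
s = B^a = 2^16 mod 41  (bits of 16 = 10000)
  bit 0 = 1: r = r^2 * 2 mod 41 = 1^2 * 2 = 1*2 = 2
  bit 1 = 0: r = r^2 mod 41 = 2^2 = 4
  bit 2 = 0: r = r^2 mod 41 = 4^2 = 16
  bit 3 = 0: r = r^2 mod 41 = 16^2 = 10
  bit 4 = 0: r = r^2 mod 41 = 10^2 = 18
  -> s = B^a = 18

Answer: 18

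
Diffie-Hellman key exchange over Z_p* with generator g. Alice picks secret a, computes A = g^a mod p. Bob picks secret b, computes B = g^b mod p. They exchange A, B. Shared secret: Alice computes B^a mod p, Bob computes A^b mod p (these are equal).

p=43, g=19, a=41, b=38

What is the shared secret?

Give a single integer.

A = 19^41 mod 43  (bits of 41 = 101001)
  bit 0 = 1: r = r^2 * 19 mod 43 = 1^2 * 19 = 1*19 = 19
  bit 1 = 0: r = r^2 mod 43 = 19^2 = 17
  bit 2 = 1: r = r^2 * 19 mod 43 = 17^2 * 19 = 31*19 = 30
  bit 3 = 0: r = r^2 mod 43 = 30^2 = 40
  bit 4 = 0: r = r^2 mod 43 = 40^2 = 9
  bit 5 = 1: r = r^2 * 19 mod 43 = 9^2 * 19 = 38*19 = 34
  -> A = 34
B = 19^38 mod 43  (bits of 38 = 100110)
  bit 0 = 1: r = r^2 * 19 mod 43 = 1^2 * 19 = 1*19 = 19
  bit 1 = 0: r = r^2 mod 43 = 19^2 = 17
  bit 2 = 0: r = r^2 mod 43 = 17^2 = 31
  bit 3 = 1: r = r^2 * 19 mod 43 = 31^2 * 19 = 15*19 = 27
  bit 4 = 1: r = r^2 * 19 mod 43 = 27^2 * 19 = 41*19 = 5
  bit 5 = 0: r = r^2 mod 43 = 5^2 = 25
  -> B = 25
s = B^a = 25^41 mod 43  (bits of 41 = 101001)
  bit 0 = 1: r = r^2 * 25 mod 43 = 1^2 * 25 = 1*25 = 25
  bit 1 = 0: r = r^2 mod 43 = 25^2 = 23
  bit 2 = 1: r = r^2 * 25 mod 43 = 23^2 * 25 = 13*25 = 24
  bit 3 = 0: r = r^2 mod 43 = 24^2 = 17
  bit 4 = 0: r = r^2 mod 43 = 17^2 = 31
  bit 5 = 1: r = r^2 * 25 mod 43 = 31^2 * 25 = 15*25 = 31
  -> s = B^a = 31

Answer: 31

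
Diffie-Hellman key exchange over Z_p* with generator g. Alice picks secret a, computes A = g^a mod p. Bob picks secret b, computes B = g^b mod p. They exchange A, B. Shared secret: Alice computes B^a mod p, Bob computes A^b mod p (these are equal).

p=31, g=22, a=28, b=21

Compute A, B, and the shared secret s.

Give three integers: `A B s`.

A = 22^28 mod 31  (bits of 28 = 11100)
  bit 0 = 1: r = r^2 * 22 mod 31 = 1^2 * 22 = 1*22 = 22
  bit 1 = 1: r = r^2 * 22 mod 31 = 22^2 * 22 = 19*22 = 15
  bit 2 = 1: r = r^2 * 22 mod 31 = 15^2 * 22 = 8*22 = 21
  bit 3 = 0: r = r^2 mod 31 = 21^2 = 7
  bit 4 = 0: r = r^2 mod 31 = 7^2 = 18
  -> A = 18
B = 22^21 mod 31  (bits of 21 = 10101)
  bit 0 = 1: r = r^2 * 22 mod 31 = 1^2 * 22 = 1*22 = 22
  bit 1 = 0: r = r^2 mod 31 = 22^2 = 19
  bit 2 = 1: r = r^2 * 22 mod 31 = 19^2 * 22 = 20*22 = 6
  bit 3 = 0: r = r^2 mod 31 = 6^2 = 5
  bit 4 = 1: r = r^2 * 22 mod 31 = 5^2 * 22 = 25*22 = 23
  -> B = 23
s = B^a = 23^28 mod 31  (bits of 28 = 11100)
  bit 0 = 1: r = r^2 * 23 mod 31 = 1^2 * 23 = 1*23 = 23
  bit 1 = 1: r = r^2 * 23 mod 31 = 23^2 * 23 = 2*23 = 15
  bit 2 = 1: r = r^2 * 23 mod 31 = 15^2 * 23 = 8*23 = 29
  bit 3 = 0: r = r^2 mod 31 = 29^2 = 4
  bit 4 = 0: r = r^2 mod 31 = 4^2 = 16
  -> s = B^a = 16

Answer: 18 23 16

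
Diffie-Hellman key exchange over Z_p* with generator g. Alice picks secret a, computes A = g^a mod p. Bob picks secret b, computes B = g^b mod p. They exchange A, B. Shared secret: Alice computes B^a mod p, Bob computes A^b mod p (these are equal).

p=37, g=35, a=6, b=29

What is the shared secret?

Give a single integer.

A = 35^6 mod 37  (bits of 6 = 110)
  bit 0 = 1: r = r^2 * 35 mod 37 = 1^2 * 35 = 1*35 = 35
  bit 1 = 1: r = r^2 * 35 mod 37 = 35^2 * 35 = 4*35 = 29
  bit 2 = 0: r = r^2 mod 37 = 29^2 = 27
  -> A = 27
B = 35^29 mod 37  (bits of 29 = 11101)
  bit 0 = 1: r = r^2 * 35 mod 37 = 1^2 * 35 = 1*35 = 35
  bit 1 = 1: r = r^2 * 35 mod 37 = 35^2 * 35 = 4*35 = 29
  bit 2 = 1: r = r^2 * 35 mod 37 = 29^2 * 35 = 27*35 = 20
  bit 3 = 0: r = r^2 mod 37 = 20^2 = 30
  bit 4 = 1: r = r^2 * 35 mod 37 = 30^2 * 35 = 12*35 = 13
  -> B = 13
s = B^a = 13^6 mod 37  (bits of 6 = 110)
  bit 0 = 1: r = r^2 * 13 mod 37 = 1^2 * 13 = 1*13 = 13
  bit 1 = 1: r = r^2 * 13 mod 37 = 13^2 * 13 = 21*13 = 14
  bit 2 = 0: r = r^2 mod 37 = 14^2 = 11
  -> s = B^a = 11

Answer: 11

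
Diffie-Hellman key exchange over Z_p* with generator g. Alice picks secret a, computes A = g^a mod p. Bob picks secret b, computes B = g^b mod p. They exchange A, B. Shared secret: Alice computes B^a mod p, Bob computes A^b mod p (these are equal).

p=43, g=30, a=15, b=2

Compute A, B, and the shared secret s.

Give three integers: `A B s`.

A = 30^15 mod 43  (bits of 15 = 1111)
  bit 0 = 1: r = r^2 * 30 mod 43 = 1^2 * 30 = 1*30 = 30
  bit 1 = 1: r = r^2 * 30 mod 43 = 30^2 * 30 = 40*30 = 39
  bit 2 = 1: r = r^2 * 30 mod 43 = 39^2 * 30 = 16*30 = 7
  bit 3 = 1: r = r^2 * 30 mod 43 = 7^2 * 30 = 6*30 = 8
  -> A = 8
B = 30^2 mod 43  (bits of 2 = 10)
  bit 0 = 1: r = r^2 * 30 mod 43 = 1^2 * 30 = 1*30 = 30
  bit 1 = 0: r = r^2 mod 43 = 30^2 = 40
  -> B = 40
s = B^a = 40^15 mod 43  (bits of 15 = 1111)
  bit 0 = 1: r = r^2 * 40 mod 43 = 1^2 * 40 = 1*40 = 40
  bit 1 = 1: r = r^2 * 40 mod 43 = 40^2 * 40 = 9*40 = 16
  bit 2 = 1: r = r^2 * 40 mod 43 = 16^2 * 40 = 41*40 = 6
  bit 3 = 1: r = r^2 * 40 mod 43 = 6^2 * 40 = 36*40 = 21
  -> s = B^a = 21

Answer: 8 40 21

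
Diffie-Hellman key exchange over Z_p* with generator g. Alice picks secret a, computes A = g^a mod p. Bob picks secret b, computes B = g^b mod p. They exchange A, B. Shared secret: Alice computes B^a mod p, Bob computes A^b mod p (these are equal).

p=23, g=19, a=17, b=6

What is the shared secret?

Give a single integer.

Answer: 18

Derivation:
A = 19^17 mod 23  (bits of 17 = 10001)
  bit 0 = 1: r = r^2 * 19 mod 23 = 1^2 * 19 = 1*19 = 19
  bit 1 = 0: r = r^2 mod 23 = 19^2 = 16
  bit 2 = 0: r = r^2 mod 23 = 16^2 = 3
  bit 3 = 0: r = r^2 mod 23 = 3^2 = 9
  bit 4 = 1: r = r^2 * 19 mod 23 = 9^2 * 19 = 12*19 = 21
  -> A = 21
B = 19^6 mod 23  (bits of 6 = 110)
  bit 0 = 1: r = r^2 * 19 mod 23 = 1^2 * 19 = 1*19 = 19
  bit 1 = 1: r = r^2 * 19 mod 23 = 19^2 * 19 = 16*19 = 5
  bit 2 = 0: r = r^2 mod 23 = 5^2 = 2
  -> B = 2
s = B^a = 2^17 mod 23  (bits of 17 = 10001)
  bit 0 = 1: r = r^2 * 2 mod 23 = 1^2 * 2 = 1*2 = 2
  bit 1 = 0: r = r^2 mod 23 = 2^2 = 4
  bit 2 = 0: r = r^2 mod 23 = 4^2 = 16
  bit 3 = 0: r = r^2 mod 23 = 16^2 = 3
  bit 4 = 1: r = r^2 * 2 mod 23 = 3^2 * 2 = 9*2 = 18
  -> s = B^a = 18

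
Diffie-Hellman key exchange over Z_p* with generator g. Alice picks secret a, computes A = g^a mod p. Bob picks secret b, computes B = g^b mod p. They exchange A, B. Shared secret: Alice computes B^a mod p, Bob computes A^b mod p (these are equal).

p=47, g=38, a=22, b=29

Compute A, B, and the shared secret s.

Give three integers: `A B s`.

A = 38^22 mod 47  (bits of 22 = 10110)
  bit 0 = 1: r = r^2 * 38 mod 47 = 1^2 * 38 = 1*38 = 38
  bit 1 = 0: r = r^2 mod 47 = 38^2 = 34
  bit 2 = 1: r = r^2 * 38 mod 47 = 34^2 * 38 = 28*38 = 30
  bit 3 = 1: r = r^2 * 38 mod 47 = 30^2 * 38 = 7*38 = 31
  bit 4 = 0: r = r^2 mod 47 = 31^2 = 21
  -> A = 21
B = 38^29 mod 47  (bits of 29 = 11101)
  bit 0 = 1: r = r^2 * 38 mod 47 = 1^2 * 38 = 1*38 = 38
  bit 1 = 1: r = r^2 * 38 mod 47 = 38^2 * 38 = 34*38 = 23
  bit 2 = 1: r = r^2 * 38 mod 47 = 23^2 * 38 = 12*38 = 33
  bit 3 = 0: r = r^2 mod 47 = 33^2 = 8
  bit 4 = 1: r = r^2 * 38 mod 47 = 8^2 * 38 = 17*38 = 35
  -> B = 35
s = B^a = 35^22 mod 47  (bits of 22 = 10110)
  bit 0 = 1: r = r^2 * 35 mod 47 = 1^2 * 35 = 1*35 = 35
  bit 1 = 0: r = r^2 mod 47 = 35^2 = 3
  bit 2 = 1: r = r^2 * 35 mod 47 = 3^2 * 35 = 9*35 = 33
  bit 3 = 1: r = r^2 * 35 mod 47 = 33^2 * 35 = 8*35 = 45
  bit 4 = 0: r = r^2 mod 47 = 45^2 = 4
  -> s = B^a = 4

Answer: 21 35 4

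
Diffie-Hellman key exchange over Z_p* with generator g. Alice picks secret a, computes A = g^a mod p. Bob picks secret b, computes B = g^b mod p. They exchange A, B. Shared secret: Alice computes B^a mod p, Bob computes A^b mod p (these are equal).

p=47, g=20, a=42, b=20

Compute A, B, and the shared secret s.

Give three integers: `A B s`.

Answer: 4 14 36

Derivation:
A = 20^42 mod 47  (bits of 42 = 101010)
  bit 0 = 1: r = r^2 * 20 mod 47 = 1^2 * 20 = 1*20 = 20
  bit 1 = 0: r = r^2 mod 47 = 20^2 = 24
  bit 2 = 1: r = r^2 * 20 mod 47 = 24^2 * 20 = 12*20 = 5
  bit 3 = 0: r = r^2 mod 47 = 5^2 = 25
  bit 4 = 1: r = r^2 * 20 mod 47 = 25^2 * 20 = 14*20 = 45
  bit 5 = 0: r = r^2 mod 47 = 45^2 = 4
  -> A = 4
B = 20^20 mod 47  (bits of 20 = 10100)
  bit 0 = 1: r = r^2 * 20 mod 47 = 1^2 * 20 = 1*20 = 20
  bit 1 = 0: r = r^2 mod 47 = 20^2 = 24
  bit 2 = 1: r = r^2 * 20 mod 47 = 24^2 * 20 = 12*20 = 5
  bit 3 = 0: r = r^2 mod 47 = 5^2 = 25
  bit 4 = 0: r = r^2 mod 47 = 25^2 = 14
  -> B = 14
s = B^a = 14^42 mod 47  (bits of 42 = 101010)
  bit 0 = 1: r = r^2 * 14 mod 47 = 1^2 * 14 = 1*14 = 14
  bit 1 = 0: r = r^2 mod 47 = 14^2 = 8
  bit 2 = 1: r = r^2 * 14 mod 47 = 8^2 * 14 = 17*14 = 3
  bit 3 = 0: r = r^2 mod 47 = 3^2 = 9
  bit 4 = 1: r = r^2 * 14 mod 47 = 9^2 * 14 = 34*14 = 6
  bit 5 = 0: r = r^2 mod 47 = 6^2 = 36
  -> s = B^a = 36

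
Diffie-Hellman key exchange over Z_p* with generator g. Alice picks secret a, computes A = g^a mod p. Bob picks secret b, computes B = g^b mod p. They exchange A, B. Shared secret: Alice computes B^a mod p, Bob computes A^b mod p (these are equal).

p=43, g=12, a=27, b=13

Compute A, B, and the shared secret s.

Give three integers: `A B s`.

Answer: 22 3 2

Derivation:
A = 12^27 mod 43  (bits of 27 = 11011)
  bit 0 = 1: r = r^2 * 12 mod 43 = 1^2 * 12 = 1*12 = 12
  bit 1 = 1: r = r^2 * 12 mod 43 = 12^2 * 12 = 15*12 = 8
  bit 2 = 0: r = r^2 mod 43 = 8^2 = 21
  bit 3 = 1: r = r^2 * 12 mod 43 = 21^2 * 12 = 11*12 = 3
  bit 4 = 1: r = r^2 * 12 mod 43 = 3^2 * 12 = 9*12 = 22
  -> A = 22
B = 12^13 mod 43  (bits of 13 = 1101)
  bit 0 = 1: r = r^2 * 12 mod 43 = 1^2 * 12 = 1*12 = 12
  bit 1 = 1: r = r^2 * 12 mod 43 = 12^2 * 12 = 15*12 = 8
  bit 2 = 0: r = r^2 mod 43 = 8^2 = 21
  bit 3 = 1: r = r^2 * 12 mod 43 = 21^2 * 12 = 11*12 = 3
  -> B = 3
s = B^a = 3^27 mod 43  (bits of 27 = 11011)
  bit 0 = 1: r = r^2 * 3 mod 43 = 1^2 * 3 = 1*3 = 3
  bit 1 = 1: r = r^2 * 3 mod 43 = 3^2 * 3 = 9*3 = 27
  bit 2 = 0: r = r^2 mod 43 = 27^2 = 41
  bit 3 = 1: r = r^2 * 3 mod 43 = 41^2 * 3 = 4*3 = 12
  bit 4 = 1: r = r^2 * 3 mod 43 = 12^2 * 3 = 15*3 = 2
  -> s = B^a = 2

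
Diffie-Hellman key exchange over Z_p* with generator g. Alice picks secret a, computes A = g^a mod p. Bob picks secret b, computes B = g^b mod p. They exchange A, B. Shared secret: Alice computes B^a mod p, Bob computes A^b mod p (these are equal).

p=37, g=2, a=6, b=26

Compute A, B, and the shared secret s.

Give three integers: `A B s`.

Answer: 27 3 26

Derivation:
A = 2^6 mod 37  (bits of 6 = 110)
  bit 0 = 1: r = r^2 * 2 mod 37 = 1^2 * 2 = 1*2 = 2
  bit 1 = 1: r = r^2 * 2 mod 37 = 2^2 * 2 = 4*2 = 8
  bit 2 = 0: r = r^2 mod 37 = 8^2 = 27
  -> A = 27
B = 2^26 mod 37  (bits of 26 = 11010)
  bit 0 = 1: r = r^2 * 2 mod 37 = 1^2 * 2 = 1*2 = 2
  bit 1 = 1: r = r^2 * 2 mod 37 = 2^2 * 2 = 4*2 = 8
  bit 2 = 0: r = r^2 mod 37 = 8^2 = 27
  bit 3 = 1: r = r^2 * 2 mod 37 = 27^2 * 2 = 26*2 = 15
  bit 4 = 0: r = r^2 mod 37 = 15^2 = 3
  -> B = 3
s = B^a = 3^6 mod 37  (bits of 6 = 110)
  bit 0 = 1: r = r^2 * 3 mod 37 = 1^2 * 3 = 1*3 = 3
  bit 1 = 1: r = r^2 * 3 mod 37 = 3^2 * 3 = 9*3 = 27
  bit 2 = 0: r = r^2 mod 37 = 27^2 = 26
  -> s = B^a = 26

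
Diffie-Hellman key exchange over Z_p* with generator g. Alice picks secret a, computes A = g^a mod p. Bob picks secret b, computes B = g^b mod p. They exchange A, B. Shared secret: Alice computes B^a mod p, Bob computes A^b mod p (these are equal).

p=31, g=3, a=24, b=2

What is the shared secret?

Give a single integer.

A = 3^24 mod 31  (bits of 24 = 11000)
  bit 0 = 1: r = r^2 * 3 mod 31 = 1^2 * 3 = 1*3 = 3
  bit 1 = 1: r = r^2 * 3 mod 31 = 3^2 * 3 = 9*3 = 27
  bit 2 = 0: r = r^2 mod 31 = 27^2 = 16
  bit 3 = 0: r = r^2 mod 31 = 16^2 = 8
  bit 4 = 0: r = r^2 mod 31 = 8^2 = 2
  -> A = 2
B = 3^2 mod 31  (bits of 2 = 10)
  bit 0 = 1: r = r^2 * 3 mod 31 = 1^2 * 3 = 1*3 = 3
  bit 1 = 0: r = r^2 mod 31 = 3^2 = 9
  -> B = 9
s = B^a = 9^24 mod 31  (bits of 24 = 11000)
  bit 0 = 1: r = r^2 * 9 mod 31 = 1^2 * 9 = 1*9 = 9
  bit 1 = 1: r = r^2 * 9 mod 31 = 9^2 * 9 = 19*9 = 16
  bit 2 = 0: r = r^2 mod 31 = 16^2 = 8
  bit 3 = 0: r = r^2 mod 31 = 8^2 = 2
  bit 4 = 0: r = r^2 mod 31 = 2^2 = 4
  -> s = B^a = 4

Answer: 4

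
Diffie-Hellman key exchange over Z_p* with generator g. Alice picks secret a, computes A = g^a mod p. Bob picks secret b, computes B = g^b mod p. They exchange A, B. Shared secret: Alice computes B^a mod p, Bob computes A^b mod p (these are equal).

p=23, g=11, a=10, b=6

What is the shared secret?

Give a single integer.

Answer: 18

Derivation:
A = 11^10 mod 23  (bits of 10 = 1010)
  bit 0 = 1: r = r^2 * 11 mod 23 = 1^2 * 11 = 1*11 = 11
  bit 1 = 0: r = r^2 mod 23 = 11^2 = 6
  bit 2 = 1: r = r^2 * 11 mod 23 = 6^2 * 11 = 13*11 = 5
  bit 3 = 0: r = r^2 mod 23 = 5^2 = 2
  -> A = 2
B = 11^6 mod 23  (bits of 6 = 110)
  bit 0 = 1: r = r^2 * 11 mod 23 = 1^2 * 11 = 1*11 = 11
  bit 1 = 1: r = r^2 * 11 mod 23 = 11^2 * 11 = 6*11 = 20
  bit 2 = 0: r = r^2 mod 23 = 20^2 = 9
  -> B = 9
s = B^a = 9^10 mod 23  (bits of 10 = 1010)
  bit 0 = 1: r = r^2 * 9 mod 23 = 1^2 * 9 = 1*9 = 9
  bit 1 = 0: r = r^2 mod 23 = 9^2 = 12
  bit 2 = 1: r = r^2 * 9 mod 23 = 12^2 * 9 = 6*9 = 8
  bit 3 = 0: r = r^2 mod 23 = 8^2 = 18
  -> s = B^a = 18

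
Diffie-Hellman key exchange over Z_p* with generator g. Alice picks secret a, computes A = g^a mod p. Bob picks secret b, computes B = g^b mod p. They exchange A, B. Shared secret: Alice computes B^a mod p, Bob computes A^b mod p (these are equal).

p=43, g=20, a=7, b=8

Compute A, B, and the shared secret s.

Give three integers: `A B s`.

Answer: 37 9 36

Derivation:
A = 20^7 mod 43  (bits of 7 = 111)
  bit 0 = 1: r = r^2 * 20 mod 43 = 1^2 * 20 = 1*20 = 20
  bit 1 = 1: r = r^2 * 20 mod 43 = 20^2 * 20 = 13*20 = 2
  bit 2 = 1: r = r^2 * 20 mod 43 = 2^2 * 20 = 4*20 = 37
  -> A = 37
B = 20^8 mod 43  (bits of 8 = 1000)
  bit 0 = 1: r = r^2 * 20 mod 43 = 1^2 * 20 = 1*20 = 20
  bit 1 = 0: r = r^2 mod 43 = 20^2 = 13
  bit 2 = 0: r = r^2 mod 43 = 13^2 = 40
  bit 3 = 0: r = r^2 mod 43 = 40^2 = 9
  -> B = 9
s = B^a = 9^7 mod 43  (bits of 7 = 111)
  bit 0 = 1: r = r^2 * 9 mod 43 = 1^2 * 9 = 1*9 = 9
  bit 1 = 1: r = r^2 * 9 mod 43 = 9^2 * 9 = 38*9 = 41
  bit 2 = 1: r = r^2 * 9 mod 43 = 41^2 * 9 = 4*9 = 36
  -> s = B^a = 36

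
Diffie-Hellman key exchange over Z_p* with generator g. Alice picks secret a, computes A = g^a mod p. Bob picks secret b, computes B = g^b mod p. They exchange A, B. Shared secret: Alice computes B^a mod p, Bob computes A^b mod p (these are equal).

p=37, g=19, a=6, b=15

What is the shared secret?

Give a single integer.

Answer: 36

Derivation:
A = 19^6 mod 37  (bits of 6 = 110)
  bit 0 = 1: r = r^2 * 19 mod 37 = 1^2 * 19 = 1*19 = 19
  bit 1 = 1: r = r^2 * 19 mod 37 = 19^2 * 19 = 28*19 = 14
  bit 2 = 0: r = r^2 mod 37 = 14^2 = 11
  -> A = 11
B = 19^15 mod 37  (bits of 15 = 1111)
  bit 0 = 1: r = r^2 * 19 mod 37 = 1^2 * 19 = 1*19 = 19
  bit 1 = 1: r = r^2 * 19 mod 37 = 19^2 * 19 = 28*19 = 14
  bit 2 = 1: r = r^2 * 19 mod 37 = 14^2 * 19 = 11*19 = 24
  bit 3 = 1: r = r^2 * 19 mod 37 = 24^2 * 19 = 21*19 = 29
  -> B = 29
s = B^a = 29^6 mod 37  (bits of 6 = 110)
  bit 0 = 1: r = r^2 * 29 mod 37 = 1^2 * 29 = 1*29 = 29
  bit 1 = 1: r = r^2 * 29 mod 37 = 29^2 * 29 = 27*29 = 6
  bit 2 = 0: r = r^2 mod 37 = 6^2 = 36
  -> s = B^a = 36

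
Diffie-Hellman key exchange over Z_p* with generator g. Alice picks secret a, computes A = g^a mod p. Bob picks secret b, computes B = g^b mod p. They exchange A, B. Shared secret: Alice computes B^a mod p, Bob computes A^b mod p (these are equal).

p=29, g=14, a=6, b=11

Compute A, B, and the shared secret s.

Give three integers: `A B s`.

A = 14^6 mod 29  (bits of 6 = 110)
  bit 0 = 1: r = r^2 * 14 mod 29 = 1^2 * 14 = 1*14 = 14
  bit 1 = 1: r = r^2 * 14 mod 29 = 14^2 * 14 = 22*14 = 18
  bit 2 = 0: r = r^2 mod 29 = 18^2 = 5
  -> A = 5
B = 14^11 mod 29  (bits of 11 = 1011)
  bit 0 = 1: r = r^2 * 14 mod 29 = 1^2 * 14 = 1*14 = 14
  bit 1 = 0: r = r^2 mod 29 = 14^2 = 22
  bit 2 = 1: r = r^2 * 14 mod 29 = 22^2 * 14 = 20*14 = 19
  bit 3 = 1: r = r^2 * 14 mod 29 = 19^2 * 14 = 13*14 = 8
  -> B = 8
s = B^a = 8^6 mod 29  (bits of 6 = 110)
  bit 0 = 1: r = r^2 * 8 mod 29 = 1^2 * 8 = 1*8 = 8
  bit 1 = 1: r = r^2 * 8 mod 29 = 8^2 * 8 = 6*8 = 19
  bit 2 = 0: r = r^2 mod 29 = 19^2 = 13
  -> s = B^a = 13

Answer: 5 8 13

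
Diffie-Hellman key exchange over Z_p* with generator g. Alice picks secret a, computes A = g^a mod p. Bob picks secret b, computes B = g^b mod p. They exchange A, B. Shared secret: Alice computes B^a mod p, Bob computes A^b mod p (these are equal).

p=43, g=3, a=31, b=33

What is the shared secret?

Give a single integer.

Answer: 22

Derivation:
A = 3^31 mod 43  (bits of 31 = 11111)
  bit 0 = 1: r = r^2 * 3 mod 43 = 1^2 * 3 = 1*3 = 3
  bit 1 = 1: r = r^2 * 3 mod 43 = 3^2 * 3 = 9*3 = 27
  bit 2 = 1: r = r^2 * 3 mod 43 = 27^2 * 3 = 41*3 = 37
  bit 3 = 1: r = r^2 * 3 mod 43 = 37^2 * 3 = 36*3 = 22
  bit 4 = 1: r = r^2 * 3 mod 43 = 22^2 * 3 = 11*3 = 33
  -> A = 33
B = 3^33 mod 43  (bits of 33 = 100001)
  bit 0 = 1: r = r^2 * 3 mod 43 = 1^2 * 3 = 1*3 = 3
  bit 1 = 0: r = r^2 mod 43 = 3^2 = 9
  bit 2 = 0: r = r^2 mod 43 = 9^2 = 38
  bit 3 = 0: r = r^2 mod 43 = 38^2 = 25
  bit 4 = 0: r = r^2 mod 43 = 25^2 = 23
  bit 5 = 1: r = r^2 * 3 mod 43 = 23^2 * 3 = 13*3 = 39
  -> B = 39
s = B^a = 39^31 mod 43  (bits of 31 = 11111)
  bit 0 = 1: r = r^2 * 39 mod 43 = 1^2 * 39 = 1*39 = 39
  bit 1 = 1: r = r^2 * 39 mod 43 = 39^2 * 39 = 16*39 = 22
  bit 2 = 1: r = r^2 * 39 mod 43 = 22^2 * 39 = 11*39 = 42
  bit 3 = 1: r = r^2 * 39 mod 43 = 42^2 * 39 = 1*39 = 39
  bit 4 = 1: r = r^2 * 39 mod 43 = 39^2 * 39 = 16*39 = 22
  -> s = B^a = 22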